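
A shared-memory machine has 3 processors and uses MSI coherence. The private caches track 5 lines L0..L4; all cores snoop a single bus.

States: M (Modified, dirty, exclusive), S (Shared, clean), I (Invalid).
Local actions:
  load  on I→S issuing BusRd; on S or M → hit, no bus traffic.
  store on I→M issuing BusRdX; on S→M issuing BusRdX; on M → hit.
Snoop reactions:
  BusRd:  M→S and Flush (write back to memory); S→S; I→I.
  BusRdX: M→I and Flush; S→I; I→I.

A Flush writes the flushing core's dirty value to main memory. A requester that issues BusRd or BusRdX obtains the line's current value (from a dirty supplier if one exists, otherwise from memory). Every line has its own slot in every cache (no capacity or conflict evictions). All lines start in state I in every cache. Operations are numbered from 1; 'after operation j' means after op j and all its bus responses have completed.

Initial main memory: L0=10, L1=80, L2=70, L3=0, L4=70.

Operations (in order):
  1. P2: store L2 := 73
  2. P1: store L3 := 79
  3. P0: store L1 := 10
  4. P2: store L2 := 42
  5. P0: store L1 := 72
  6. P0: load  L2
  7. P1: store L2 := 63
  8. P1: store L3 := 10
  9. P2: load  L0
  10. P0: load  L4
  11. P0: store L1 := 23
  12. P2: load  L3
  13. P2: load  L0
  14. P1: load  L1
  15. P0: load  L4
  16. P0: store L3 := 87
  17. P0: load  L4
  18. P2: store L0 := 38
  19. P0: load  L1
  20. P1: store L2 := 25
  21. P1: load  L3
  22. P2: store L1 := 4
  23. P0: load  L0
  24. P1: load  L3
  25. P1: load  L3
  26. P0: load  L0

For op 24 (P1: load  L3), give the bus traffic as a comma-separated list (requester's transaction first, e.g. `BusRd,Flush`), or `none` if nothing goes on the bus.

bus = none

step 1: P2: store L2 := 73  ⟶  IIM  (L2)  txn=BusRdX  M[L2]=70
step 2: P1: store L3 := 79  ⟶  IMI  (L3)  txn=BusRdX  M[L3]=0
step 3: P0: store L1 := 10  ⟶  MII  (L1)  txn=BusRdX  M[L1]=80
step 4: P2: store L2 := 42  ⟶  IIM  (L2)  txn=∅  M[L2]=70
step 5: P0: store L1 := 72  ⟶  MII  (L1)  txn=∅  M[L1]=80
step 6: P0: load  L2  ⟶  SIS  (L2)  txn=BusRd+Flush  M[L2]=42
step 7: P1: store L2 := 63  ⟶  IMI  (L2)  txn=BusRdX  M[L2]=42
step 8: P1: store L3 := 10  ⟶  IMI  (L3)  txn=∅  M[L3]=0
step 9: P2: load  L0  ⟶  IIS  (L0)  txn=BusRd  M[L0]=10
step 10: P0: load  L4  ⟶  SII  (L4)  txn=BusRd  M[L4]=70
step 11: P0: store L1 := 23  ⟶  MII  (L1)  txn=∅  M[L1]=80
step 12: P2: load  L3  ⟶  ISS  (L3)  txn=BusRd+Flush  M[L3]=10
step 13: P2: load  L0  ⟶  IIS  (L0)  txn=∅  M[L0]=10
step 14: P1: load  L1  ⟶  SSI  (L1)  txn=BusRd+Flush  M[L1]=23
step 15: P0: load  L4  ⟶  SII  (L4)  txn=∅  M[L4]=70
step 16: P0: store L3 := 87  ⟶  MII  (L3)  txn=BusRdX  M[L3]=10
step 17: P0: load  L4  ⟶  SII  (L4)  txn=∅  M[L4]=70
step 18: P2: store L0 := 38  ⟶  IIM  (L0)  txn=BusRdX  M[L0]=10
step 19: P0: load  L1  ⟶  SSI  (L1)  txn=∅  M[L1]=23
step 20: P1: store L2 := 25  ⟶  IMI  (L2)  txn=∅  M[L2]=42
step 21: P1: load  L3  ⟶  SSI  (L3)  txn=BusRd+Flush  M[L3]=87
step 22: P2: store L1 := 4  ⟶  IIM  (L1)  txn=BusRdX  M[L1]=23
step 23: P0: load  L0  ⟶  SIS  (L0)  txn=BusRd+Flush  M[L0]=38
step 24: P1: load  L3  ⟶  SSI  (L3)  txn=∅  M[L3]=87
step 25: P1: load  L3  ⟶  SSI  (L3)  txn=∅  M[L3]=87
step 26: P0: load  L0  ⟶  SIS  (L0)  txn=∅  M[L0]=38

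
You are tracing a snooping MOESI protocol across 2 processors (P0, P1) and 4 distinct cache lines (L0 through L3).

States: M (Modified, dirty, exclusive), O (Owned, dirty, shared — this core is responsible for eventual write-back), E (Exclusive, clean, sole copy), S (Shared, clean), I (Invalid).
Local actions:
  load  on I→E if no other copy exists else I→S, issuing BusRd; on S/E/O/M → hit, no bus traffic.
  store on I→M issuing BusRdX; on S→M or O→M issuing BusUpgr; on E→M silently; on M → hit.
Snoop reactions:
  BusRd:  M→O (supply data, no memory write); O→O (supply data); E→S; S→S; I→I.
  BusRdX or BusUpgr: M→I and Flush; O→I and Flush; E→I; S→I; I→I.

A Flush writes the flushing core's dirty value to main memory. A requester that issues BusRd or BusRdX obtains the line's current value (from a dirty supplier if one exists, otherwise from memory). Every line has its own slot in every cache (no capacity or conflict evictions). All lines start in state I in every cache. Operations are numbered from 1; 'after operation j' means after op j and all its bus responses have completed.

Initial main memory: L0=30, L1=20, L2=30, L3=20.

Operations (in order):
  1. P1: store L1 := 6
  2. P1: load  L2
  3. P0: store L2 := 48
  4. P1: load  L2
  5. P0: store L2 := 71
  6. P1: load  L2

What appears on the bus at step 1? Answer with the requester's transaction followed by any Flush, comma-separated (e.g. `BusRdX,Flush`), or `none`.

step 1: P1: store L1 := 6  ⟶  IM  (L1)  txn=BusRdX  M[L1]=20
step 2: P1: load  L2  ⟶  IE  (L2)  txn=BusRd  M[L2]=30
step 3: P0: store L2 := 48  ⟶  MI  (L2)  txn=BusRdX  M[L2]=30
step 4: P1: load  L2  ⟶  OS  (L2)  txn=BusRd  M[L2]=30
step 5: P0: store L2 := 71  ⟶  MI  (L2)  txn=BusUpgr  M[L2]=30
step 6: P1: load  L2  ⟶  OS  (L2)  txn=BusRd  M[L2]=30

bus = BusRdX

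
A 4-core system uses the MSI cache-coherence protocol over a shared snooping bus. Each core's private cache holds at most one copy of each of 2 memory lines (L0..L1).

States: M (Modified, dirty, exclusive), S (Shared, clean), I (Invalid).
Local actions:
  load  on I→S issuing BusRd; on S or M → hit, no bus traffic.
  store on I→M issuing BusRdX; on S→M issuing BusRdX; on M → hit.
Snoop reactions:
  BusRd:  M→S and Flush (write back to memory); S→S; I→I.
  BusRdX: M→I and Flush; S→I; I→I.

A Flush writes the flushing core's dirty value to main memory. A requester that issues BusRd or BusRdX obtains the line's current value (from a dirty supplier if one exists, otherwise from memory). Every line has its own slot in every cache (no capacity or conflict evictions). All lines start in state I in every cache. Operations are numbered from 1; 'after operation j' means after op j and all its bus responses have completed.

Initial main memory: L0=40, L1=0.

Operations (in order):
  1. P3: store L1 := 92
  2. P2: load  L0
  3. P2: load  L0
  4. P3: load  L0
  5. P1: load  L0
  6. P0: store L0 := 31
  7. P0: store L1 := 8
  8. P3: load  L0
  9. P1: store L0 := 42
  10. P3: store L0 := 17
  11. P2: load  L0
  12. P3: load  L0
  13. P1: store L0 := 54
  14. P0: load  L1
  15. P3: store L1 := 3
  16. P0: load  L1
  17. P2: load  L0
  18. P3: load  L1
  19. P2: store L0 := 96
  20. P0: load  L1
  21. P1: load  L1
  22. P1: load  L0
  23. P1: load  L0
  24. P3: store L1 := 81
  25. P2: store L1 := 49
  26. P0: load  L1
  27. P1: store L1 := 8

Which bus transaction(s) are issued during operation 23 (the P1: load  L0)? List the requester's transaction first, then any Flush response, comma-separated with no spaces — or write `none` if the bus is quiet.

bus = none

1. P3: store L1 := 92  bus=[BusRdX]  L1: P0=I P1=I P2=I P3=M  mem[L1]=0
2. P2: load  L0  bus=[BusRd]  L0: P0=I P1=I P2=S P3=I  mem[L0]=40
3. P2: load  L0  bus=[-]  L0: P0=I P1=I P2=S P3=I  mem[L0]=40
4. P3: load  L0  bus=[BusRd]  L0: P0=I P1=I P2=S P3=S  mem[L0]=40
5. P1: load  L0  bus=[BusRd]  L0: P0=I P1=S P2=S P3=S  mem[L0]=40
6. P0: store L0 := 31  bus=[BusRdX]  L0: P0=M P1=I P2=I P3=I  mem[L0]=40
7. P0: store L1 := 8  bus=[BusRdX,Flush]  L1: P0=M P1=I P2=I P3=I  mem[L1]=92
8. P3: load  L0  bus=[BusRd,Flush]  L0: P0=S P1=I P2=I P3=S  mem[L0]=31
9. P1: store L0 := 42  bus=[BusRdX]  L0: P0=I P1=M P2=I P3=I  mem[L0]=31
10. P3: store L0 := 17  bus=[BusRdX,Flush]  L0: P0=I P1=I P2=I P3=M  mem[L0]=42
11. P2: load  L0  bus=[BusRd,Flush]  L0: P0=I P1=I P2=S P3=S  mem[L0]=17
12. P3: load  L0  bus=[-]  L0: P0=I P1=I P2=S P3=S  mem[L0]=17
13. P1: store L0 := 54  bus=[BusRdX]  L0: P0=I P1=M P2=I P3=I  mem[L0]=17
14. P0: load  L1  bus=[-]  L1: P0=M P1=I P2=I P3=I  mem[L1]=92
15. P3: store L1 := 3  bus=[BusRdX,Flush]  L1: P0=I P1=I P2=I P3=M  mem[L1]=8
16. P0: load  L1  bus=[BusRd,Flush]  L1: P0=S P1=I P2=I P3=S  mem[L1]=3
17. P2: load  L0  bus=[BusRd,Flush]  L0: P0=I P1=S P2=S P3=I  mem[L0]=54
18. P3: load  L1  bus=[-]  L1: P0=S P1=I P2=I P3=S  mem[L1]=3
19. P2: store L0 := 96  bus=[BusRdX]  L0: P0=I P1=I P2=M P3=I  mem[L0]=54
20. P0: load  L1  bus=[-]  L1: P0=S P1=I P2=I P3=S  mem[L1]=3
21. P1: load  L1  bus=[BusRd]  L1: P0=S P1=S P2=I P3=S  mem[L1]=3
22. P1: load  L0  bus=[BusRd,Flush]  L0: P0=I P1=S P2=S P3=I  mem[L0]=96
23. P1: load  L0  bus=[-]  L0: P0=I P1=S P2=S P3=I  mem[L0]=96
24. P3: store L1 := 81  bus=[BusRdX]  L1: P0=I P1=I P2=I P3=M  mem[L1]=3
25. P2: store L1 := 49  bus=[BusRdX,Flush]  L1: P0=I P1=I P2=M P3=I  mem[L1]=81
26. P0: load  L1  bus=[BusRd,Flush]  L1: P0=S P1=I P2=S P3=I  mem[L1]=49
27. P1: store L1 := 8  bus=[BusRdX]  L1: P0=I P1=M P2=I P3=I  mem[L1]=49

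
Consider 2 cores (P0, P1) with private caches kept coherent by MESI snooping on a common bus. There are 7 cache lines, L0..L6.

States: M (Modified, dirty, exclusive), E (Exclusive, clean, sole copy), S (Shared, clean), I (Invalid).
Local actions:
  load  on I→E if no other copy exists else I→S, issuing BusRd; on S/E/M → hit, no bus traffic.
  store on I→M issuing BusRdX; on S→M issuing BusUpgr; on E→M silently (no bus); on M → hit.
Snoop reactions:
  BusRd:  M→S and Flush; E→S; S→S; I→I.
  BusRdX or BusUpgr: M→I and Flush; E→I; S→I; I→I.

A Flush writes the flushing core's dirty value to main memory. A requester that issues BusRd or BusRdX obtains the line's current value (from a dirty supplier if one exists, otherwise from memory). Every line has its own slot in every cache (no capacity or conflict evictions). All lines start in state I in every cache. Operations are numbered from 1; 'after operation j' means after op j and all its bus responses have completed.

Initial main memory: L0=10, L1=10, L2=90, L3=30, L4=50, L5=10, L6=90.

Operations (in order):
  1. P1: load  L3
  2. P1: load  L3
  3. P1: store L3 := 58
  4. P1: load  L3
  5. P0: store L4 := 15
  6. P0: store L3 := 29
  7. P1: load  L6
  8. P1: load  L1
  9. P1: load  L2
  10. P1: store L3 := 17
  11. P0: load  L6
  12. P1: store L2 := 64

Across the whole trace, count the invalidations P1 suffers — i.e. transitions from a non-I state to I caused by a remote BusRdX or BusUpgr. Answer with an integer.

invalidations = 1

step 1: P1: load  L3  ⟶  IE  (L3)  txn=BusRd  M[L3]=30
step 2: P1: load  L3  ⟶  IE  (L3)  txn=∅  M[L3]=30
step 3: P1: store L3 := 58  ⟶  IM  (L3)  txn=∅  M[L3]=30
step 4: P1: load  L3  ⟶  IM  (L3)  txn=∅  M[L3]=30
step 5: P0: store L4 := 15  ⟶  MI  (L4)  txn=BusRdX  M[L4]=50
step 6: P0: store L3 := 29  ⟶  MI  (L3)  txn=BusRdX+Flush  M[L3]=58
step 7: P1: load  L6  ⟶  IE  (L6)  txn=BusRd  M[L6]=90
step 8: P1: load  L1  ⟶  IE  (L1)  txn=BusRd  M[L1]=10
step 9: P1: load  L2  ⟶  IE  (L2)  txn=BusRd  M[L2]=90
step 10: P1: store L3 := 17  ⟶  IM  (L3)  txn=BusRdX+Flush  M[L3]=29
step 11: P0: load  L6  ⟶  SS  (L6)  txn=BusRd  M[L6]=90
step 12: P1: store L2 := 64  ⟶  IM  (L2)  txn=∅  M[L2]=90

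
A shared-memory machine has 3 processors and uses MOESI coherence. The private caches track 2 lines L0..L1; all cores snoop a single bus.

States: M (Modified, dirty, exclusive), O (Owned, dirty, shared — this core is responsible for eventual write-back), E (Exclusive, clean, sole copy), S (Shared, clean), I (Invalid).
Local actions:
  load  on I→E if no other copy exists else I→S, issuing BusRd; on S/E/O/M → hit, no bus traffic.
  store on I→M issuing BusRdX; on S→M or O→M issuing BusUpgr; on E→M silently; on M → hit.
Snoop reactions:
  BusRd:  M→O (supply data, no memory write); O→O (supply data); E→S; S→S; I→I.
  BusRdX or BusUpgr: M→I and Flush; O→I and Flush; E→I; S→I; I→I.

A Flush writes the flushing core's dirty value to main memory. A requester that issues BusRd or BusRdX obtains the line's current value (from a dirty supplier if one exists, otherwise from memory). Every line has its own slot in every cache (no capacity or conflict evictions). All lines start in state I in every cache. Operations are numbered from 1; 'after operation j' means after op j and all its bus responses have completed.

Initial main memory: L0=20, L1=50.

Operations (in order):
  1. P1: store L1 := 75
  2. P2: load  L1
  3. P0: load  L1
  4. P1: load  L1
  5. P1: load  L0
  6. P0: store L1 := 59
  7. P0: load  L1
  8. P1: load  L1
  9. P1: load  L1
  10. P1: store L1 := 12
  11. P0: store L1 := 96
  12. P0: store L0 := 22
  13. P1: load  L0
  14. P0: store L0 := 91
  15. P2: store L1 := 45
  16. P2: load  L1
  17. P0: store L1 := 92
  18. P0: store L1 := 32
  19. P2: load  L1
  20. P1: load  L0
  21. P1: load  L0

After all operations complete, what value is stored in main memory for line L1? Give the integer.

memory[L1] = 45

step 1: P1: store L1 := 75  ⟶  IMI  (L1)  txn=BusRdX  M[L1]=50
step 2: P2: load  L1  ⟶  IOS  (L1)  txn=BusRd  M[L1]=50
step 3: P0: load  L1  ⟶  SOS  (L1)  txn=BusRd  M[L1]=50
step 4: P1: load  L1  ⟶  SOS  (L1)  txn=∅  M[L1]=50
step 5: P1: load  L0  ⟶  IEI  (L0)  txn=BusRd  M[L0]=20
step 6: P0: store L1 := 59  ⟶  MII  (L1)  txn=BusUpgr+Flush  M[L1]=75
step 7: P0: load  L1  ⟶  MII  (L1)  txn=∅  M[L1]=75
step 8: P1: load  L1  ⟶  OSI  (L1)  txn=BusRd  M[L1]=75
step 9: P1: load  L1  ⟶  OSI  (L1)  txn=∅  M[L1]=75
step 10: P1: store L1 := 12  ⟶  IMI  (L1)  txn=BusUpgr+Flush  M[L1]=59
step 11: P0: store L1 := 96  ⟶  MII  (L1)  txn=BusRdX+Flush  M[L1]=12
step 12: P0: store L0 := 22  ⟶  MII  (L0)  txn=BusRdX  M[L0]=20
step 13: P1: load  L0  ⟶  OSI  (L0)  txn=BusRd  M[L0]=20
step 14: P0: store L0 := 91  ⟶  MII  (L0)  txn=BusUpgr  M[L0]=20
step 15: P2: store L1 := 45  ⟶  IIM  (L1)  txn=BusRdX+Flush  M[L1]=96
step 16: P2: load  L1  ⟶  IIM  (L1)  txn=∅  M[L1]=96
step 17: P0: store L1 := 92  ⟶  MII  (L1)  txn=BusRdX+Flush  M[L1]=45
step 18: P0: store L1 := 32  ⟶  MII  (L1)  txn=∅  M[L1]=45
step 19: P2: load  L1  ⟶  OIS  (L1)  txn=BusRd  M[L1]=45
step 20: P1: load  L0  ⟶  OSI  (L0)  txn=BusRd  M[L0]=20
step 21: P1: load  L0  ⟶  OSI  (L0)  txn=∅  M[L0]=20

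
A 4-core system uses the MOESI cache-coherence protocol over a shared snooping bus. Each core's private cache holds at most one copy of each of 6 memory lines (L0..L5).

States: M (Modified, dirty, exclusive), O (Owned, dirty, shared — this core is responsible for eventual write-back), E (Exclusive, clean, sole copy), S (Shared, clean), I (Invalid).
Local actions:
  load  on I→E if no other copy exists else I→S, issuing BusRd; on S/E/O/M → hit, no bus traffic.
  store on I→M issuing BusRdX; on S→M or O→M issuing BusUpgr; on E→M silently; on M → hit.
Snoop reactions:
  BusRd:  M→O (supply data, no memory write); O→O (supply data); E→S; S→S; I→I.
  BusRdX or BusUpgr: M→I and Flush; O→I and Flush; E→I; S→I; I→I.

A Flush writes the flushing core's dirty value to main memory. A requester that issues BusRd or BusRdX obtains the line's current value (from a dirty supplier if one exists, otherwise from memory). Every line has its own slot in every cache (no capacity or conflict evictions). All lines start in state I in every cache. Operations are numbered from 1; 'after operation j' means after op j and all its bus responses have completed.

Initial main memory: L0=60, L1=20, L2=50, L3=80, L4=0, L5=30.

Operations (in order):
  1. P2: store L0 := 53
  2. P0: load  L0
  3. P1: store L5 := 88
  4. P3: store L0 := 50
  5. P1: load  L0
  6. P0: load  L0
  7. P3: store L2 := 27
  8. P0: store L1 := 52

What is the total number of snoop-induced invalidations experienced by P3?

invalidations = 0

step 1: P2: store L0 := 53  ⟶  IIMI  (L0)  txn=BusRdX  M[L0]=60
step 2: P0: load  L0  ⟶  SIOI  (L0)  txn=BusRd  M[L0]=60
step 3: P1: store L5 := 88  ⟶  IMII  (L5)  txn=BusRdX  M[L5]=30
step 4: P3: store L0 := 50  ⟶  IIIM  (L0)  txn=BusRdX+Flush  M[L0]=53
step 5: P1: load  L0  ⟶  ISIO  (L0)  txn=BusRd  M[L0]=53
step 6: P0: load  L0  ⟶  SSIO  (L0)  txn=BusRd  M[L0]=53
step 7: P3: store L2 := 27  ⟶  IIIM  (L2)  txn=BusRdX  M[L2]=50
step 8: P0: store L1 := 52  ⟶  MIII  (L1)  txn=BusRdX  M[L1]=20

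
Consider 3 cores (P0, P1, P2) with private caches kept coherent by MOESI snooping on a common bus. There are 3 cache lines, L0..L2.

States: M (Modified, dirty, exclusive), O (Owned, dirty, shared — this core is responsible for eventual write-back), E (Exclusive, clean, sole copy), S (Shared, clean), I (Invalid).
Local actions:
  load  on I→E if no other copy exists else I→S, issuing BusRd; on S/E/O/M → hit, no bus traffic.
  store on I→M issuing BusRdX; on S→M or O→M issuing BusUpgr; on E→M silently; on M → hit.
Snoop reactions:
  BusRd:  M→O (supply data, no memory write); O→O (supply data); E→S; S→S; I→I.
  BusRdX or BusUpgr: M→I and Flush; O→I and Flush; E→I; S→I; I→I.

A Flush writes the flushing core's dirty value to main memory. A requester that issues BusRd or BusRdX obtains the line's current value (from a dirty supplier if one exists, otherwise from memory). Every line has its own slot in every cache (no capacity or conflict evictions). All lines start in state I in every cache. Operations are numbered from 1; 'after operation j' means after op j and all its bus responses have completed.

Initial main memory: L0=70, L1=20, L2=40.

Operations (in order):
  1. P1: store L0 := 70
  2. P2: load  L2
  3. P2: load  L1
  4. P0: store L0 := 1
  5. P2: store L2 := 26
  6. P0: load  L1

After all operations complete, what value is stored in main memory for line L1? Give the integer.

memory[L1] = 20

[1] P1: store L0 := 70 | P0:I, P1:M(70), P2:I | bus: BusRdX
[2] P2: load  L2 | P0:I, P1:I, P2:E(40) | bus: BusRd
[3] P2: load  L1 | P0:I, P1:I, P2:E(20) | bus: BusRd
[4] P0: store L0 := 1 | P0:M(1), P1:I, P2:I | bus: BusRdX,Flush
[5] P2: store L2 := 26 | P0:I, P1:I, P2:M(26) | bus: none
[6] P0: load  L1 | P0:S(20), P1:I, P2:S(20) | bus: BusRd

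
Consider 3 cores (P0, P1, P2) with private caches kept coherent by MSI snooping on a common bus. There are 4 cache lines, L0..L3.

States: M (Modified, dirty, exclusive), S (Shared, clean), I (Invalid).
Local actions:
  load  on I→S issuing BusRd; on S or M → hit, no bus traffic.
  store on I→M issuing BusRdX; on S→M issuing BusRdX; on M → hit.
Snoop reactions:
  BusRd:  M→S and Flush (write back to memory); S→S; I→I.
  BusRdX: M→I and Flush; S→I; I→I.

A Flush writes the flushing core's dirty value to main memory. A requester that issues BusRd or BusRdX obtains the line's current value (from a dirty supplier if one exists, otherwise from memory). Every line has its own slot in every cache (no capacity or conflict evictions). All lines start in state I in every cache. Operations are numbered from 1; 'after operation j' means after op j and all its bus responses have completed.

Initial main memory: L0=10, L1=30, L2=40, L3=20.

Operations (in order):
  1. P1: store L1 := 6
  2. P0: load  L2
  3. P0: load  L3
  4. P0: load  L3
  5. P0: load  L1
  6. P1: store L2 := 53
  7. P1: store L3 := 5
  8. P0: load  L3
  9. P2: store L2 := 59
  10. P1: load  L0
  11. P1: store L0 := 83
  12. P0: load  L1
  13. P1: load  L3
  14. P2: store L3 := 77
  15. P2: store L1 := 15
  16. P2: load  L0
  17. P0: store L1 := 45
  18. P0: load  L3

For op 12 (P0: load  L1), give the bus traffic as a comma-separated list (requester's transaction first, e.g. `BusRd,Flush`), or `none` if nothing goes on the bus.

[1] P1: store L1 := 6 | P0:I, P1:M(6), P2:I | bus: BusRdX
[2] P0: load  L2 | P0:S(40), P1:I, P2:I | bus: BusRd
[3] P0: load  L3 | P0:S(20), P1:I, P2:I | bus: BusRd
[4] P0: load  L3 | P0:S(20), P1:I, P2:I | bus: none
[5] P0: load  L1 | P0:S(6), P1:S(6), P2:I | bus: BusRd,Flush
[6] P1: store L2 := 53 | P0:I, P1:M(53), P2:I | bus: BusRdX
[7] P1: store L3 := 5 | P0:I, P1:M(5), P2:I | bus: BusRdX
[8] P0: load  L3 | P0:S(5), P1:S(5), P2:I | bus: BusRd,Flush
[9] P2: store L2 := 59 | P0:I, P1:I, P2:M(59) | bus: BusRdX,Flush
[10] P1: load  L0 | P0:I, P1:S(10), P2:I | bus: BusRd
[11] P1: store L0 := 83 | P0:I, P1:M(83), P2:I | bus: BusRdX
[12] P0: load  L1 | P0:S(6), P1:S(6), P2:I | bus: none
[13] P1: load  L3 | P0:S(5), P1:S(5), P2:I | bus: none
[14] P2: store L3 := 77 | P0:I, P1:I, P2:M(77) | bus: BusRdX
[15] P2: store L1 := 15 | P0:I, P1:I, P2:M(15) | bus: BusRdX
[16] P2: load  L0 | P0:I, P1:S(83), P2:S(83) | bus: BusRd,Flush
[17] P0: store L1 := 45 | P0:M(45), P1:I, P2:I | bus: BusRdX,Flush
[18] P0: load  L3 | P0:S(77), P1:I, P2:S(77) | bus: BusRd,Flush

bus = none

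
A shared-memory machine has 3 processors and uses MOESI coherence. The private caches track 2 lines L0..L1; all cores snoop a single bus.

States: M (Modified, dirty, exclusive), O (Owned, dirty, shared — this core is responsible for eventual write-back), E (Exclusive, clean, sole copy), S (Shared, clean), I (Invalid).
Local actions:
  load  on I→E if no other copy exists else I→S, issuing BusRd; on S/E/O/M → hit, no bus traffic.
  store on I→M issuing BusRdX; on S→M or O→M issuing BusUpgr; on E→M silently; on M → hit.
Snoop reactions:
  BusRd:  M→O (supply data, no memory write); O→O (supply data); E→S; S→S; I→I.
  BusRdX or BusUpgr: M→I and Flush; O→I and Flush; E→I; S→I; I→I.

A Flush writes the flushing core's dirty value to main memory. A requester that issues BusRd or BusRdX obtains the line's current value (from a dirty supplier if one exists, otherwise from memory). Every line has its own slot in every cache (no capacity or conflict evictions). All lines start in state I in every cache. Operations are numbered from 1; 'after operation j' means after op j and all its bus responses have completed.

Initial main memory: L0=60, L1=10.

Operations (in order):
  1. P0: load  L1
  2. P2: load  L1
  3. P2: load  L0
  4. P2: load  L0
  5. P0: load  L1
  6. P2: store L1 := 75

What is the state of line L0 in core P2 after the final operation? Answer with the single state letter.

[1] P0: load  L1 | P0:E(10), P1:I, P2:I | bus: BusRd
[2] P2: load  L1 | P0:S(10), P1:I, P2:S(10) | bus: BusRd
[3] P2: load  L0 | P0:I, P1:I, P2:E(60) | bus: BusRd
[4] P2: load  L0 | P0:I, P1:I, P2:E(60) | bus: none
[5] P0: load  L1 | P0:S(10), P1:I, P2:S(10) | bus: none
[6] P2: store L1 := 75 | P0:I, P1:I, P2:M(75) | bus: BusUpgr

state = E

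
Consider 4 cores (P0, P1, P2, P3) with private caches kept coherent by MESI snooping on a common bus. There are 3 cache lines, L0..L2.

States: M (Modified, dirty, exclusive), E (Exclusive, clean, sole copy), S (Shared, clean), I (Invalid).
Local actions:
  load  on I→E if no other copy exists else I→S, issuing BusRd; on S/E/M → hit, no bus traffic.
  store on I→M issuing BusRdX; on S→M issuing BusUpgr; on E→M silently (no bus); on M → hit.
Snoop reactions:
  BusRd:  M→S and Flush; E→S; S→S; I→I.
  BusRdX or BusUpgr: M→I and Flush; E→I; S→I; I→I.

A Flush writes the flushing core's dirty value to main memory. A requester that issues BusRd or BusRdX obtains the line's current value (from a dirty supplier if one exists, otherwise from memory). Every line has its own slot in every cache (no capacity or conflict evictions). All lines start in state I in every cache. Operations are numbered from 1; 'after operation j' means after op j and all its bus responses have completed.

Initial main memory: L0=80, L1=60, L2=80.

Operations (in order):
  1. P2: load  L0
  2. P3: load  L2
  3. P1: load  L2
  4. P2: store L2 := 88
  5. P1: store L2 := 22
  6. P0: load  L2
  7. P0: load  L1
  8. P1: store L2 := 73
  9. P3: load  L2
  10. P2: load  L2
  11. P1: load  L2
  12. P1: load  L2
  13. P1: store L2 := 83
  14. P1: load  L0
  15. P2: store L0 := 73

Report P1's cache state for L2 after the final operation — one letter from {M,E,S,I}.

[1] P2: load  L0 | P0:I, P1:I, P2:E(80), P3:I | bus: BusRd
[2] P3: load  L2 | P0:I, P1:I, P2:I, P3:E(80) | bus: BusRd
[3] P1: load  L2 | P0:I, P1:S(80), P2:I, P3:S(80) | bus: BusRd
[4] P2: store L2 := 88 | P0:I, P1:I, P2:M(88), P3:I | bus: BusRdX
[5] P1: store L2 := 22 | P0:I, P1:M(22), P2:I, P3:I | bus: BusRdX,Flush
[6] P0: load  L2 | P0:S(22), P1:S(22), P2:I, P3:I | bus: BusRd,Flush
[7] P0: load  L1 | P0:E(60), P1:I, P2:I, P3:I | bus: BusRd
[8] P1: store L2 := 73 | P0:I, P1:M(73), P2:I, P3:I | bus: BusUpgr
[9] P3: load  L2 | P0:I, P1:S(73), P2:I, P3:S(73) | bus: BusRd,Flush
[10] P2: load  L2 | P0:I, P1:S(73), P2:S(73), P3:S(73) | bus: BusRd
[11] P1: load  L2 | P0:I, P1:S(73), P2:S(73), P3:S(73) | bus: none
[12] P1: load  L2 | P0:I, P1:S(73), P2:S(73), P3:S(73) | bus: none
[13] P1: store L2 := 83 | P0:I, P1:M(83), P2:I, P3:I | bus: BusUpgr
[14] P1: load  L0 | P0:I, P1:S(80), P2:S(80), P3:I | bus: BusRd
[15] P2: store L0 := 73 | P0:I, P1:I, P2:M(73), P3:I | bus: BusUpgr

state = M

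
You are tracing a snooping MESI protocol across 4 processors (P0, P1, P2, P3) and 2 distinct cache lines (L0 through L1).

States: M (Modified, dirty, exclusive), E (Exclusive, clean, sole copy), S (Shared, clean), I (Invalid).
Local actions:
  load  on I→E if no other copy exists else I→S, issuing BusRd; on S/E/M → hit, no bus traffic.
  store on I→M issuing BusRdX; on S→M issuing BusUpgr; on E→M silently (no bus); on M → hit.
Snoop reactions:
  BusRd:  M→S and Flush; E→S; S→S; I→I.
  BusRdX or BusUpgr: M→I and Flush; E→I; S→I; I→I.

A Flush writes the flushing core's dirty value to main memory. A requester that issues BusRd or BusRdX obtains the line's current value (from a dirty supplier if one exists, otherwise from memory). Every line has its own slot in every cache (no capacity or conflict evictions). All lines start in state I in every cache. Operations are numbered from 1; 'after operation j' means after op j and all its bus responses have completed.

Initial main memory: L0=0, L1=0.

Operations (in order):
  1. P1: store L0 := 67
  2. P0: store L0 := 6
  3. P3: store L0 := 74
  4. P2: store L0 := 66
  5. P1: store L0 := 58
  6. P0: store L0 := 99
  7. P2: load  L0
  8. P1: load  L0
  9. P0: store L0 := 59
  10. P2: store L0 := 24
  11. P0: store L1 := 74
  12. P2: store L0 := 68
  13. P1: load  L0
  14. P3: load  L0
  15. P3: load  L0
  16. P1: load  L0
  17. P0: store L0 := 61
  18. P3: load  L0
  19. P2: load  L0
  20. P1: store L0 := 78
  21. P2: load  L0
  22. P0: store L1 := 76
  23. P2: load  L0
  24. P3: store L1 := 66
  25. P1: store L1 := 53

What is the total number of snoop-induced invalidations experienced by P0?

invalidations = 4

  op1 P1: store L0 := 67 → I/M/I/I on L0; bus BusRdX; mem=0
  op2 P0: store L0 := 6 → M/I/I/I on L0; bus BusRdX Flush; mem=67
  op3 P3: store L0 := 74 → I/I/I/M on L0; bus BusRdX Flush; mem=6
  op4 P2: store L0 := 66 → I/I/M/I on L0; bus BusRdX Flush; mem=74
  op5 P1: store L0 := 58 → I/M/I/I on L0; bus BusRdX Flush; mem=66
  op6 P0: store L0 := 99 → M/I/I/I on L0; bus BusRdX Flush; mem=58
  op7 P2: load  L0 → S/I/S/I on L0; bus BusRd Flush; mem=99
  op8 P1: load  L0 → S/S/S/I on L0; bus BusRd; mem=99
  op9 P0: store L0 := 59 → M/I/I/I on L0; bus BusUpgr; mem=99
  op10 P2: store L0 := 24 → I/I/M/I on L0; bus BusRdX Flush; mem=59
  op11 P0: store L1 := 74 → M/I/I/I on L1; bus BusRdX; mem=0
  op12 P2: store L0 := 68 → I/I/M/I on L0; bus (none); mem=59
  op13 P1: load  L0 → I/S/S/I on L0; bus BusRd Flush; mem=68
  op14 P3: load  L0 → I/S/S/S on L0; bus BusRd; mem=68
  op15 P3: load  L0 → I/S/S/S on L0; bus (none); mem=68
  op16 P1: load  L0 → I/S/S/S on L0; bus (none); mem=68
  op17 P0: store L0 := 61 → M/I/I/I on L0; bus BusRdX; mem=68
  op18 P3: load  L0 → S/I/I/S on L0; bus BusRd Flush; mem=61
  op19 P2: load  L0 → S/I/S/S on L0; bus BusRd; mem=61
  op20 P1: store L0 := 78 → I/M/I/I on L0; bus BusRdX; mem=61
  op21 P2: load  L0 → I/S/S/I on L0; bus BusRd Flush; mem=78
  op22 P0: store L1 := 76 → M/I/I/I on L1; bus (none); mem=0
  op23 P2: load  L0 → I/S/S/I on L0; bus (none); mem=78
  op24 P3: store L1 := 66 → I/I/I/M on L1; bus BusRdX Flush; mem=76
  op25 P1: store L1 := 53 → I/M/I/I on L1; bus BusRdX Flush; mem=66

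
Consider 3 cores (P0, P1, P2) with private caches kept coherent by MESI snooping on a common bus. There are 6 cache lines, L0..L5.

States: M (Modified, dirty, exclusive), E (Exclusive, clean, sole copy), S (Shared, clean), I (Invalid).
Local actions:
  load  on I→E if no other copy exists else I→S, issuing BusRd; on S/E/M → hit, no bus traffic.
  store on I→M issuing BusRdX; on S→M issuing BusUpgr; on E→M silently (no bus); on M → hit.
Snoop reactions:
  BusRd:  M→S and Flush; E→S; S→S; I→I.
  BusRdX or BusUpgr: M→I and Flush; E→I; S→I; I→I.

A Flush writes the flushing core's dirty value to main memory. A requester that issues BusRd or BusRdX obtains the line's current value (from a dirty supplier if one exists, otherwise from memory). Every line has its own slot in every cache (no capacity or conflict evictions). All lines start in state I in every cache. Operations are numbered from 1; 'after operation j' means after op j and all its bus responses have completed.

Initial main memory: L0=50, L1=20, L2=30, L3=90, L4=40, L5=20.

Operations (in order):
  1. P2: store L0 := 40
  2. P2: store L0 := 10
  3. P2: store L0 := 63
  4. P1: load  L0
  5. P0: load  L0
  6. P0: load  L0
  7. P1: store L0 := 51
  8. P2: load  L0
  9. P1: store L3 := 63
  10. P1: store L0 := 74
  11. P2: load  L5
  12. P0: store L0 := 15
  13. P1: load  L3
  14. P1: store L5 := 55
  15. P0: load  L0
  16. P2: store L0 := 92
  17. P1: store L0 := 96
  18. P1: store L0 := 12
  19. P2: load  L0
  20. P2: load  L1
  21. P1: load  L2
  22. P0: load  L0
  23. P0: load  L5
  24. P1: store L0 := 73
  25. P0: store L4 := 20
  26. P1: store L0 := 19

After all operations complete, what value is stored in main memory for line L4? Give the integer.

memory[L4] = 40

[1] P2: store L0 := 40 | P0:I, P1:I, P2:M(40) | bus: BusRdX
[2] P2: store L0 := 10 | P0:I, P1:I, P2:M(10) | bus: none
[3] P2: store L0 := 63 | P0:I, P1:I, P2:M(63) | bus: none
[4] P1: load  L0 | P0:I, P1:S(63), P2:S(63) | bus: BusRd,Flush
[5] P0: load  L0 | P0:S(63), P1:S(63), P2:S(63) | bus: BusRd
[6] P0: load  L0 | P0:S(63), P1:S(63), P2:S(63) | bus: none
[7] P1: store L0 := 51 | P0:I, P1:M(51), P2:I | bus: BusUpgr
[8] P2: load  L0 | P0:I, P1:S(51), P2:S(51) | bus: BusRd,Flush
[9] P1: store L3 := 63 | P0:I, P1:M(63), P2:I | bus: BusRdX
[10] P1: store L0 := 74 | P0:I, P1:M(74), P2:I | bus: BusUpgr
[11] P2: load  L5 | P0:I, P1:I, P2:E(20) | bus: BusRd
[12] P0: store L0 := 15 | P0:M(15), P1:I, P2:I | bus: BusRdX,Flush
[13] P1: load  L3 | P0:I, P1:M(63), P2:I | bus: none
[14] P1: store L5 := 55 | P0:I, P1:M(55), P2:I | bus: BusRdX
[15] P0: load  L0 | P0:M(15), P1:I, P2:I | bus: none
[16] P2: store L0 := 92 | P0:I, P1:I, P2:M(92) | bus: BusRdX,Flush
[17] P1: store L0 := 96 | P0:I, P1:M(96), P2:I | bus: BusRdX,Flush
[18] P1: store L0 := 12 | P0:I, P1:M(12), P2:I | bus: none
[19] P2: load  L0 | P0:I, P1:S(12), P2:S(12) | bus: BusRd,Flush
[20] P2: load  L1 | P0:I, P1:I, P2:E(20) | bus: BusRd
[21] P1: load  L2 | P0:I, P1:E(30), P2:I | bus: BusRd
[22] P0: load  L0 | P0:S(12), P1:S(12), P2:S(12) | bus: BusRd
[23] P0: load  L5 | P0:S(55), P1:S(55), P2:I | bus: BusRd,Flush
[24] P1: store L0 := 73 | P0:I, P1:M(73), P2:I | bus: BusUpgr
[25] P0: store L4 := 20 | P0:M(20), P1:I, P2:I | bus: BusRdX
[26] P1: store L0 := 19 | P0:I, P1:M(19), P2:I | bus: none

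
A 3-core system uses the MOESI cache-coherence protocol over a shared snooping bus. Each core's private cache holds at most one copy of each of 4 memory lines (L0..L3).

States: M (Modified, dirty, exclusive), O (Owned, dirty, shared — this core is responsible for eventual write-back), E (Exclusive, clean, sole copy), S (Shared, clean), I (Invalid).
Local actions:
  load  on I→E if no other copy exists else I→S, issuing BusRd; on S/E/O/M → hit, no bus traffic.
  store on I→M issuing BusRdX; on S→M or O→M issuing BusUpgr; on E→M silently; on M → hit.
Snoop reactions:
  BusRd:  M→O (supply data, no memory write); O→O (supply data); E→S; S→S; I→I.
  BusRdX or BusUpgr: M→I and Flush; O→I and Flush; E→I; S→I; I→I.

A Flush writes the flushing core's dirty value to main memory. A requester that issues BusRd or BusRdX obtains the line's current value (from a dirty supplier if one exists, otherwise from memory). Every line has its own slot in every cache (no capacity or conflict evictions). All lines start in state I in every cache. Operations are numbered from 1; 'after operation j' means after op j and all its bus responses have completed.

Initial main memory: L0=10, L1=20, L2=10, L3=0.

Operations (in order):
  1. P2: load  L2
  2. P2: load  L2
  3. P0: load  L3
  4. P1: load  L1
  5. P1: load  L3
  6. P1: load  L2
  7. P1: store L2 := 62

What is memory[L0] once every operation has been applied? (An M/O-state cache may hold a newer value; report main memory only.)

step 1: P2: load  L2  ⟶  IIE  (L2)  txn=BusRd  M[L2]=10
step 2: P2: load  L2  ⟶  IIE  (L2)  txn=∅  M[L2]=10
step 3: P0: load  L3  ⟶  EII  (L3)  txn=BusRd  M[L3]=0
step 4: P1: load  L1  ⟶  IEI  (L1)  txn=BusRd  M[L1]=20
step 5: P1: load  L3  ⟶  SSI  (L3)  txn=BusRd  M[L3]=0
step 6: P1: load  L2  ⟶  ISS  (L2)  txn=BusRd  M[L2]=10
step 7: P1: store L2 := 62  ⟶  IMI  (L2)  txn=BusUpgr  M[L2]=10

memory[L0] = 10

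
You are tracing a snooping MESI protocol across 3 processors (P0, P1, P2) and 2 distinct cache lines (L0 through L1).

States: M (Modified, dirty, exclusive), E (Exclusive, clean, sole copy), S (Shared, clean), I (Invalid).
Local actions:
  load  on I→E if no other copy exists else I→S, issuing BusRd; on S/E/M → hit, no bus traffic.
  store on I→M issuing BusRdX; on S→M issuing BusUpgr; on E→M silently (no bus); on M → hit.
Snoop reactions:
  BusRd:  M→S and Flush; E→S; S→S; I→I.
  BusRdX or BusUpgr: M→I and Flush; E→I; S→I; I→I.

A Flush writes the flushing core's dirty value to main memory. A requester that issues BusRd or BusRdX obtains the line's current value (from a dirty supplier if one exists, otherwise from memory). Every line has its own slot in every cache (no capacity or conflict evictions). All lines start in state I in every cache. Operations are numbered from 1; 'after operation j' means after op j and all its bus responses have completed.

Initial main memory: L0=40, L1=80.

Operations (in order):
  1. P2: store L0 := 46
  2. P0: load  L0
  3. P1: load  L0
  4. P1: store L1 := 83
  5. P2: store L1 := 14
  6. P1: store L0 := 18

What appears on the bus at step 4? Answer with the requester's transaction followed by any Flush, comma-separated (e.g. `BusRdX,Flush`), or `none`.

bus = BusRdX

1. P2: store L0 := 46  bus=[BusRdX]  L0: P0=I P1=I P2=M  mem[L0]=40
2. P0: load  L0  bus=[BusRd,Flush]  L0: P0=S P1=I P2=S  mem[L0]=46
3. P1: load  L0  bus=[BusRd]  L0: P0=S P1=S P2=S  mem[L0]=46
4. P1: store L1 := 83  bus=[BusRdX]  L1: P0=I P1=M P2=I  mem[L1]=80
5. P2: store L1 := 14  bus=[BusRdX,Flush]  L1: P0=I P1=I P2=M  mem[L1]=83
6. P1: store L0 := 18  bus=[BusUpgr]  L0: P0=I P1=M P2=I  mem[L0]=46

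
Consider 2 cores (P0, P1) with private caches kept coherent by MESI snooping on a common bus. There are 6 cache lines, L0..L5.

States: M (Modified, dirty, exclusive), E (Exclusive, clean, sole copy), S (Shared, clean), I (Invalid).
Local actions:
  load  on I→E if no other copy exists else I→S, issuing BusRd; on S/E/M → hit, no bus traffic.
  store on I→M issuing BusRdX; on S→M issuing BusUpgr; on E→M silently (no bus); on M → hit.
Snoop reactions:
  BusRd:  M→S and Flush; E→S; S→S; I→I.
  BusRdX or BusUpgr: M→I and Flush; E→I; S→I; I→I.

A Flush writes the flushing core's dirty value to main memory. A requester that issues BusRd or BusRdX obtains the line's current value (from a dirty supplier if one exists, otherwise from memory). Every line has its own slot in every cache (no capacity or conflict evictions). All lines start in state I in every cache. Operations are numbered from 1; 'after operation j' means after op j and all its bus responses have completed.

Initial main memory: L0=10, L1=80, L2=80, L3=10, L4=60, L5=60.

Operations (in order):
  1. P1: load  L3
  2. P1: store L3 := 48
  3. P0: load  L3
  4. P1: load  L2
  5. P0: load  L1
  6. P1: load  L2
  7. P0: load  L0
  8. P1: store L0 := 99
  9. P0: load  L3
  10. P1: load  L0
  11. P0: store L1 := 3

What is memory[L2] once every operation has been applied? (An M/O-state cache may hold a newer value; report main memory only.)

memory[L2] = 80

step 1: P1: load  L3  ⟶  IE  (L3)  txn=BusRd  M[L3]=10
step 2: P1: store L3 := 48  ⟶  IM  (L3)  txn=∅  M[L3]=10
step 3: P0: load  L3  ⟶  SS  (L3)  txn=BusRd+Flush  M[L3]=48
step 4: P1: load  L2  ⟶  IE  (L2)  txn=BusRd  M[L2]=80
step 5: P0: load  L1  ⟶  EI  (L1)  txn=BusRd  M[L1]=80
step 6: P1: load  L2  ⟶  IE  (L2)  txn=∅  M[L2]=80
step 7: P0: load  L0  ⟶  EI  (L0)  txn=BusRd  M[L0]=10
step 8: P1: store L0 := 99  ⟶  IM  (L0)  txn=BusRdX  M[L0]=10
step 9: P0: load  L3  ⟶  SS  (L3)  txn=∅  M[L3]=48
step 10: P1: load  L0  ⟶  IM  (L0)  txn=∅  M[L0]=10
step 11: P0: store L1 := 3  ⟶  MI  (L1)  txn=∅  M[L1]=80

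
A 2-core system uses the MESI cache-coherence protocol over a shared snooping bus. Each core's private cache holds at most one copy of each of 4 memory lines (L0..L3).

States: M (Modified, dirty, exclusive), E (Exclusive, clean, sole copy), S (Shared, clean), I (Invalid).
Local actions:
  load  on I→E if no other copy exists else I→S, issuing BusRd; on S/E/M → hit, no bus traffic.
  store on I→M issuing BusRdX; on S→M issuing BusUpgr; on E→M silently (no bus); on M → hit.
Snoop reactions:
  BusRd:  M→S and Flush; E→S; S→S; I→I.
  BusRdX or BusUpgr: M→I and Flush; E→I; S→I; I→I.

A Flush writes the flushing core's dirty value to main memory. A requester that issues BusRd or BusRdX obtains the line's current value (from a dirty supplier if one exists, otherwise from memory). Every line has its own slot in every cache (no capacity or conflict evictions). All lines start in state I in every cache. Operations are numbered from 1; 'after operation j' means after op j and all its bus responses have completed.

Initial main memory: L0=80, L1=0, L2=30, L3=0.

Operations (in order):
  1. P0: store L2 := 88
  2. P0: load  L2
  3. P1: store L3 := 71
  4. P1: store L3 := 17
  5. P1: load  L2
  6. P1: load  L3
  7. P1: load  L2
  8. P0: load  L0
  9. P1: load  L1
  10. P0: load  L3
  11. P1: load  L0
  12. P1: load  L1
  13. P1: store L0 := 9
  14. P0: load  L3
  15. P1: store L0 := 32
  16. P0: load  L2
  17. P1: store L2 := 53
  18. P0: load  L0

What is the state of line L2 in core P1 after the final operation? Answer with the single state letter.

1. P0: store L2 := 88  bus=[BusRdX]  L2: P0=M P1=I  mem[L2]=30
2. P0: load  L2  bus=[-]  L2: P0=M P1=I  mem[L2]=30
3. P1: store L3 := 71  bus=[BusRdX]  L3: P0=I P1=M  mem[L3]=0
4. P1: store L3 := 17  bus=[-]  L3: P0=I P1=M  mem[L3]=0
5. P1: load  L2  bus=[BusRd,Flush]  L2: P0=S P1=S  mem[L2]=88
6. P1: load  L3  bus=[-]  L3: P0=I P1=M  mem[L3]=0
7. P1: load  L2  bus=[-]  L2: P0=S P1=S  mem[L2]=88
8. P0: load  L0  bus=[BusRd]  L0: P0=E P1=I  mem[L0]=80
9. P1: load  L1  bus=[BusRd]  L1: P0=I P1=E  mem[L1]=0
10. P0: load  L3  bus=[BusRd,Flush]  L3: P0=S P1=S  mem[L3]=17
11. P1: load  L0  bus=[BusRd]  L0: P0=S P1=S  mem[L0]=80
12. P1: load  L1  bus=[-]  L1: P0=I P1=E  mem[L1]=0
13. P1: store L0 := 9  bus=[BusUpgr]  L0: P0=I P1=M  mem[L0]=80
14. P0: load  L3  bus=[-]  L3: P0=S P1=S  mem[L3]=17
15. P1: store L0 := 32  bus=[-]  L0: P0=I P1=M  mem[L0]=80
16. P0: load  L2  bus=[-]  L2: P0=S P1=S  mem[L2]=88
17. P1: store L2 := 53  bus=[BusUpgr]  L2: P0=I P1=M  mem[L2]=88
18. P0: load  L0  bus=[BusRd,Flush]  L0: P0=S P1=S  mem[L0]=32

state = M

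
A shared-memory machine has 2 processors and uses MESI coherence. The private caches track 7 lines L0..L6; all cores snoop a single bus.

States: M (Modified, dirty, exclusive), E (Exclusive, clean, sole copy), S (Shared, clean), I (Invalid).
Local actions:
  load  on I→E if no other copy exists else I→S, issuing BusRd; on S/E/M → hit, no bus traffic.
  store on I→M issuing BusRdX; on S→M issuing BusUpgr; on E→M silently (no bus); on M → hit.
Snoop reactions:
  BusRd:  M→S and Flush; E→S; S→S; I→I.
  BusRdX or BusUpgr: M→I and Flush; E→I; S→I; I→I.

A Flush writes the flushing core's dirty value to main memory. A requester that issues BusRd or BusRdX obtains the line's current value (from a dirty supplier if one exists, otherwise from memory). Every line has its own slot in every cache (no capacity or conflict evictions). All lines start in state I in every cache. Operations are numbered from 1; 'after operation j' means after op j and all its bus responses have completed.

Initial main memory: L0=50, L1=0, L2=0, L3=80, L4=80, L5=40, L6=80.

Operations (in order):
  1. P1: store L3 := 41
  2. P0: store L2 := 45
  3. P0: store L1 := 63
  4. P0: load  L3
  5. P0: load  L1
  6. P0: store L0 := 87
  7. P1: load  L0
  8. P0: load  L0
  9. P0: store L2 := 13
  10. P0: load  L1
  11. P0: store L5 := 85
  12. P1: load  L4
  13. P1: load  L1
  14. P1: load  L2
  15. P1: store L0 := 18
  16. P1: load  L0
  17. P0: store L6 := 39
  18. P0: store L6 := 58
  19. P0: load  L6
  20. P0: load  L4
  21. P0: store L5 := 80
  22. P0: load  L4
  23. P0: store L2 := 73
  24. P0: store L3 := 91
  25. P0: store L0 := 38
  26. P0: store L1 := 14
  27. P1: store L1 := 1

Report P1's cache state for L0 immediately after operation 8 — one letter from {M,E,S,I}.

state = S

1. P1: store L3 := 41  bus=[BusRdX]  L3: P0=I P1=M  mem[L3]=80
2. P0: store L2 := 45  bus=[BusRdX]  L2: P0=M P1=I  mem[L2]=0
3. P0: store L1 := 63  bus=[BusRdX]  L1: P0=M P1=I  mem[L1]=0
4. P0: load  L3  bus=[BusRd,Flush]  L3: P0=S P1=S  mem[L3]=41
5. P0: load  L1  bus=[-]  L1: P0=M P1=I  mem[L1]=0
6. P0: store L0 := 87  bus=[BusRdX]  L0: P0=M P1=I  mem[L0]=50
7. P1: load  L0  bus=[BusRd,Flush]  L0: P0=S P1=S  mem[L0]=87
8. P0: load  L0  bus=[-]  L0: P0=S P1=S  mem[L0]=87
9. P0: store L2 := 13  bus=[-]  L2: P0=M P1=I  mem[L2]=0
10. P0: load  L1  bus=[-]  L1: P0=M P1=I  mem[L1]=0
11. P0: store L5 := 85  bus=[BusRdX]  L5: P0=M P1=I  mem[L5]=40
12. P1: load  L4  bus=[BusRd]  L4: P0=I P1=E  mem[L4]=80
13. P1: load  L1  bus=[BusRd,Flush]  L1: P0=S P1=S  mem[L1]=63
14. P1: load  L2  bus=[BusRd,Flush]  L2: P0=S P1=S  mem[L2]=13
15. P1: store L0 := 18  bus=[BusUpgr]  L0: P0=I P1=M  mem[L0]=87
16. P1: load  L0  bus=[-]  L0: P0=I P1=M  mem[L0]=87
17. P0: store L6 := 39  bus=[BusRdX]  L6: P0=M P1=I  mem[L6]=80
18. P0: store L6 := 58  bus=[-]  L6: P0=M P1=I  mem[L6]=80
19. P0: load  L6  bus=[-]  L6: P0=M P1=I  mem[L6]=80
20. P0: load  L4  bus=[BusRd]  L4: P0=S P1=S  mem[L4]=80
21. P0: store L5 := 80  bus=[-]  L5: P0=M P1=I  mem[L5]=40
22. P0: load  L4  bus=[-]  L4: P0=S P1=S  mem[L4]=80
23. P0: store L2 := 73  bus=[BusUpgr]  L2: P0=M P1=I  mem[L2]=13
24. P0: store L3 := 91  bus=[BusUpgr]  L3: P0=M P1=I  mem[L3]=41
25. P0: store L0 := 38  bus=[BusRdX,Flush]  L0: P0=M P1=I  mem[L0]=18
26. P0: store L1 := 14  bus=[BusUpgr]  L1: P0=M P1=I  mem[L1]=63
27. P1: store L1 := 1  bus=[BusRdX,Flush]  L1: P0=I P1=M  mem[L1]=14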